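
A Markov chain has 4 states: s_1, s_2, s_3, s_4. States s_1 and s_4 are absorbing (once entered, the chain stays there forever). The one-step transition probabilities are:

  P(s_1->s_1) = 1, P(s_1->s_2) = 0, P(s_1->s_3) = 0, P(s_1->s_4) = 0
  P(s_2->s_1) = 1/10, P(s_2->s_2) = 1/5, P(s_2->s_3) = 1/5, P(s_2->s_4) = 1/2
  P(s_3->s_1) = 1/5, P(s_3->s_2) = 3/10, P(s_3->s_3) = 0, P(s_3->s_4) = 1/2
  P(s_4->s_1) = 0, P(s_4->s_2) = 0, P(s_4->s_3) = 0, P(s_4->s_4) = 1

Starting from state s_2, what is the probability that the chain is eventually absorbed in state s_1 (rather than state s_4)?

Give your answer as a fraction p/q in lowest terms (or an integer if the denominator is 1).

Let a_i = P(absorbed in s_1 | start in state i).
Boundary conditions: a_s_1 = 1, a_s_4 = 0.
For each transient state i, a_i = sum_j P(i->j) * a_j:
  a_s_2 = 1/10*a_s_1 + 1/5*a_s_2 + 1/5*a_s_3 + 1/2*a_s_4
  a_s_3 = 1/5*a_s_1 + 3/10*a_s_2 + 0*a_s_3 + 1/2*a_s_4

Substituting a_s_1 = 1 and a_s_4 = 0, rearrange to (I - Q) a = r where r[i] = P(i -> s_1):
  [4/5, -1/5] . (a_s_2, a_s_3) = 1/10
  [-3/10, 1] . (a_s_2, a_s_3) = 1/5

Solving yields:
  a_s_2 = 7/37
  a_s_3 = 19/74

Starting state is s_2, so the absorption probability is a_s_2 = 7/37.

Answer: 7/37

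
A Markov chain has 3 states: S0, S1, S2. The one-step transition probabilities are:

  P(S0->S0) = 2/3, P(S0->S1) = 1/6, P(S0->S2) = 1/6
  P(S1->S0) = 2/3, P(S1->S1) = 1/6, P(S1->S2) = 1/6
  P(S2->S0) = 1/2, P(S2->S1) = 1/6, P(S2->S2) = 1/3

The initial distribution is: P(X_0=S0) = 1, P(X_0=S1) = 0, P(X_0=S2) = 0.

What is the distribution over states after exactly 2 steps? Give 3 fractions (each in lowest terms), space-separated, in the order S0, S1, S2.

Answer: 23/36 1/6 7/36

Derivation:
Propagating the distribution step by step (d_{t+1} = d_t * P):
d_0 = (S0=1, S1=0, S2=0)
  d_1[S0] = 1*2/3 + 0*2/3 + 0*1/2 = 2/3
  d_1[S1] = 1*1/6 + 0*1/6 + 0*1/6 = 1/6
  d_1[S2] = 1*1/6 + 0*1/6 + 0*1/3 = 1/6
d_1 = (S0=2/3, S1=1/6, S2=1/6)
  d_2[S0] = 2/3*2/3 + 1/6*2/3 + 1/6*1/2 = 23/36
  d_2[S1] = 2/3*1/6 + 1/6*1/6 + 1/6*1/6 = 1/6
  d_2[S2] = 2/3*1/6 + 1/6*1/6 + 1/6*1/3 = 7/36
d_2 = (S0=23/36, S1=1/6, S2=7/36)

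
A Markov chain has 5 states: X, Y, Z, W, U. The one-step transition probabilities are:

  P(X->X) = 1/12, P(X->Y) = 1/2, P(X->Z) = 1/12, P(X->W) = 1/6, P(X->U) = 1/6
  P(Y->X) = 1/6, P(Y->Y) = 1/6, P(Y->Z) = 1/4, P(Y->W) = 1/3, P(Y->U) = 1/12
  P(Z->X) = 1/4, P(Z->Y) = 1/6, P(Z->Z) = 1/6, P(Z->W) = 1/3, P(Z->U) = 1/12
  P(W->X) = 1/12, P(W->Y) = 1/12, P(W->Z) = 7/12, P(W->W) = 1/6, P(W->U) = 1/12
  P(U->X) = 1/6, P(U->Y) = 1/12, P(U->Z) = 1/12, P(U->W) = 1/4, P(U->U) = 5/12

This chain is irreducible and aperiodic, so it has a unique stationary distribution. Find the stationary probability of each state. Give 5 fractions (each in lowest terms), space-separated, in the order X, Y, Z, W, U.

The stationary distribution satisfies pi = pi * P, i.e.:
  pi_X = 1/12*pi_X + 1/6*pi_Y + 1/4*pi_Z + 1/12*pi_W + 1/6*pi_U
  pi_Y = 1/2*pi_X + 1/6*pi_Y + 1/6*pi_Z + 1/12*pi_W + 1/12*pi_U
  pi_Z = 1/12*pi_X + 1/4*pi_Y + 1/6*pi_Z + 7/12*pi_W + 1/12*pi_U
  pi_W = 1/6*pi_X + 1/3*pi_Y + 1/3*pi_Z + 1/6*pi_W + 1/4*pi_U
  pi_U = 1/6*pi_X + 1/12*pi_Y + 1/12*pi_Z + 1/12*pi_W + 5/12*pi_U
with normalization: pi_X + pi_Y + pi_Z + pi_W + pi_U = 1.

Using the first 4 balance equations plus normalization, the linear system A*pi = b is:
  [-11/12, 1/6, 1/4, 1/12, 1/6] . pi = 0
  [1/2, -5/6, 1/6, 1/12, 1/12] . pi = 0
  [1/12, 1/4, -5/6, 7/12, 1/12] . pi = 0
  [1/6, 1/3, 1/3, -5/6, 1/4] . pi = 0
  [1, 1, 1, 1, 1] . pi = 1

Solving yields:
  pi_X = 2941/19027
  pi_Y = 3521/19027
  pi_Z = 4999/19027
  pi_W = 4820/19027
  pi_U = 2746/19027

Verification (pi * P):
  2941/19027*1/12 + 3521/19027*1/6 + 4999/19027*1/4 + 4820/19027*1/12 + 2746/19027*1/6 = 2941/19027 = pi_X  (ok)
  2941/19027*1/2 + 3521/19027*1/6 + 4999/19027*1/6 + 4820/19027*1/12 + 2746/19027*1/12 = 3521/19027 = pi_Y  (ok)
  2941/19027*1/12 + 3521/19027*1/4 + 4999/19027*1/6 + 4820/19027*7/12 + 2746/19027*1/12 = 4999/19027 = pi_Z  (ok)
  2941/19027*1/6 + 3521/19027*1/3 + 4999/19027*1/3 + 4820/19027*1/6 + 2746/19027*1/4 = 4820/19027 = pi_W  (ok)
  2941/19027*1/6 + 3521/19027*1/12 + 4999/19027*1/12 + 4820/19027*1/12 + 2746/19027*5/12 = 2746/19027 = pi_U  (ok)

Answer: 2941/19027 3521/19027 4999/19027 4820/19027 2746/19027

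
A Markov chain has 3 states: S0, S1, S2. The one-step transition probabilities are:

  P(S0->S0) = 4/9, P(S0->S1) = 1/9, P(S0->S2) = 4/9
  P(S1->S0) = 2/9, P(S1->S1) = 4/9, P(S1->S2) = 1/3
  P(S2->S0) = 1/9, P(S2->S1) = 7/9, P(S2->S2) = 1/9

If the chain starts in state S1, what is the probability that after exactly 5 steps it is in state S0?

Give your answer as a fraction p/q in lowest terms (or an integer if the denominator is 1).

Computing P^5 by repeated multiplication:
P^1 =
  S0: [4/9, 1/9, 4/9]
  S1: [2/9, 4/9, 1/3]
  S2: [1/9, 7/9, 1/9]
P^2 =
  S0: [22/81, 4/9, 23/81]
  S1: [19/81, 13/27, 23/81]
  S2: [19/81, 4/9, 26/81]
P^3 =
  S0: [61/243, 109/243, 73/243]
  S1: [59/243, 112/243, 8/27]
  S2: [58/243, 115/243, 70/243]
P^4 =
  S0: [535/2187, 112/243, 644/2187]
  S1: [532/2187, 337/729, 644/2187]
  S2: [532/2187, 112/243, 647/2187]
P^5 =
  S0: [1600/6561, 3025/6561, 1936/6561]
  S1: [1598/6561, 3028/6561, 215/729]
  S2: [1597/6561, 3031/6561, 1933/6561]

(P^5)[S1 -> S0] = 1598/6561

Answer: 1598/6561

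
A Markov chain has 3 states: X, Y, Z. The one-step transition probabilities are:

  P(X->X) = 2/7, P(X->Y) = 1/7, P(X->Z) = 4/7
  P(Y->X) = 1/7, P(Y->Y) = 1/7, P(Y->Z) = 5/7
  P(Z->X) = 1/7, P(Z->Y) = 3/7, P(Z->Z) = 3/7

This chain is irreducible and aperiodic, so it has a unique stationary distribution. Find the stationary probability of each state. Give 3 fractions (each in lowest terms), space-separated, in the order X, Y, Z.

Answer: 1/6 8/27 29/54

Derivation:
The stationary distribution satisfies pi = pi * P, i.e.:
  pi_X = 2/7*pi_X + 1/7*pi_Y + 1/7*pi_Z
  pi_Y = 1/7*pi_X + 1/7*pi_Y + 3/7*pi_Z
  pi_Z = 4/7*pi_X + 5/7*pi_Y + 3/7*pi_Z
with normalization: pi_X + pi_Y + pi_Z = 1.

Using the first 2 balance equations plus normalization, the linear system A*pi = b is:
  [-5/7, 1/7, 1/7] . pi = 0
  [1/7, -6/7, 3/7] . pi = 0
  [1, 1, 1] . pi = 1

Solving yields:
  pi_X = 1/6
  pi_Y = 8/27
  pi_Z = 29/54

Verification (pi * P):
  1/6*2/7 + 8/27*1/7 + 29/54*1/7 = 1/6 = pi_X  (ok)
  1/6*1/7 + 8/27*1/7 + 29/54*3/7 = 8/27 = pi_Y  (ok)
  1/6*4/7 + 8/27*5/7 + 29/54*3/7 = 29/54 = pi_Z  (ok)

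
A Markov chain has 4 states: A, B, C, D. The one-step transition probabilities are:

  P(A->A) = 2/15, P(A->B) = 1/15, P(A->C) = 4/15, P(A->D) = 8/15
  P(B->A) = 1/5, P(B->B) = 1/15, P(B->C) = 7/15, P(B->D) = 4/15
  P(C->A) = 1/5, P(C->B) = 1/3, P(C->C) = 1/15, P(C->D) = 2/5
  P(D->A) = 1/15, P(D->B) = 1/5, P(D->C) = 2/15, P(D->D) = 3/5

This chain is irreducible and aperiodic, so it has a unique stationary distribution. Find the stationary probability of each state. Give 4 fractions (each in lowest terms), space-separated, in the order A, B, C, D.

Answer: 116/919 170/919 365/1838 901/1838

Derivation:
The stationary distribution satisfies pi = pi * P, i.e.:
  pi_A = 2/15*pi_A + 1/5*pi_B + 1/5*pi_C + 1/15*pi_D
  pi_B = 1/15*pi_A + 1/15*pi_B + 1/3*pi_C + 1/5*pi_D
  pi_C = 4/15*pi_A + 7/15*pi_B + 1/15*pi_C + 2/15*pi_D
  pi_D = 8/15*pi_A + 4/15*pi_B + 2/5*pi_C + 3/5*pi_D
with normalization: pi_A + pi_B + pi_C + pi_D = 1.

Using the first 3 balance equations plus normalization, the linear system A*pi = b is:
  [-13/15, 1/5, 1/5, 1/15] . pi = 0
  [1/15, -14/15, 1/3, 1/5] . pi = 0
  [4/15, 7/15, -14/15, 2/15] . pi = 0
  [1, 1, 1, 1] . pi = 1

Solving yields:
  pi_A = 116/919
  pi_B = 170/919
  pi_C = 365/1838
  pi_D = 901/1838

Verification (pi * P):
  116/919*2/15 + 170/919*1/5 + 365/1838*1/5 + 901/1838*1/15 = 116/919 = pi_A  (ok)
  116/919*1/15 + 170/919*1/15 + 365/1838*1/3 + 901/1838*1/5 = 170/919 = pi_B  (ok)
  116/919*4/15 + 170/919*7/15 + 365/1838*1/15 + 901/1838*2/15 = 365/1838 = pi_C  (ok)
  116/919*8/15 + 170/919*4/15 + 365/1838*2/5 + 901/1838*3/5 = 901/1838 = pi_D  (ok)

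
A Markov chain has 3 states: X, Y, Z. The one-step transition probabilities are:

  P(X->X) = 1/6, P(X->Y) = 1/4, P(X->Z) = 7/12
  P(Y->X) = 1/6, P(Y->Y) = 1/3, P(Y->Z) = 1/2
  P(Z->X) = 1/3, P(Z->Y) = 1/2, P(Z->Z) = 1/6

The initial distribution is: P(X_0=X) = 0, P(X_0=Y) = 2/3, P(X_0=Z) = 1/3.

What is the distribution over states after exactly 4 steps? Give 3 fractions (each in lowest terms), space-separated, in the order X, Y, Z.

Answer: 1801/7776 2947/7776 757/1944

Derivation:
Propagating the distribution step by step (d_{t+1} = d_t * P):
d_0 = (X=0, Y=2/3, Z=1/3)
  d_1[X] = 0*1/6 + 2/3*1/6 + 1/3*1/3 = 2/9
  d_1[Y] = 0*1/4 + 2/3*1/3 + 1/3*1/2 = 7/18
  d_1[Z] = 0*7/12 + 2/3*1/2 + 1/3*1/6 = 7/18
d_1 = (X=2/9, Y=7/18, Z=7/18)
  d_2[X] = 2/9*1/6 + 7/18*1/6 + 7/18*1/3 = 25/108
  d_2[Y] = 2/9*1/4 + 7/18*1/3 + 7/18*1/2 = 41/108
  d_2[Z] = 2/9*7/12 + 7/18*1/2 + 7/18*1/6 = 7/18
d_2 = (X=25/108, Y=41/108, Z=7/18)
  d_3[X] = 25/108*1/6 + 41/108*1/6 + 7/18*1/3 = 25/108
  d_3[Y] = 25/108*1/4 + 41/108*1/3 + 7/18*1/2 = 491/1296
  d_3[Z] = 25/108*7/12 + 41/108*1/2 + 7/18*1/6 = 505/1296
d_3 = (X=25/108, Y=491/1296, Z=505/1296)
  d_4[X] = 25/108*1/6 + 491/1296*1/6 + 505/1296*1/3 = 1801/7776
  d_4[Y] = 25/108*1/4 + 491/1296*1/3 + 505/1296*1/2 = 2947/7776
  d_4[Z] = 25/108*7/12 + 491/1296*1/2 + 505/1296*1/6 = 757/1944
d_4 = (X=1801/7776, Y=2947/7776, Z=757/1944)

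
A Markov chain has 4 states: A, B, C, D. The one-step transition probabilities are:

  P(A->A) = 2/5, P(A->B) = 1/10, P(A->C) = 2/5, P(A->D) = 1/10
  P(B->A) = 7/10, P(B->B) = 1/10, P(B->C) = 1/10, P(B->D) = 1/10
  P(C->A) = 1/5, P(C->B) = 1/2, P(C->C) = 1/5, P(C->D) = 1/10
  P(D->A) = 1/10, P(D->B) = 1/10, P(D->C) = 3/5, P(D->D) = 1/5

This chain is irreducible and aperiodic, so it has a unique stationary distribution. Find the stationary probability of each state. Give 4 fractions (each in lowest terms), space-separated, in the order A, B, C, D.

The stationary distribution satisfies pi = pi * P, i.e.:
  pi_A = 2/5*pi_A + 7/10*pi_B + 1/5*pi_C + 1/10*pi_D
  pi_B = 1/10*pi_A + 1/10*pi_B + 1/2*pi_C + 1/10*pi_D
  pi_C = 2/5*pi_A + 1/10*pi_B + 1/5*pi_C + 3/5*pi_D
  pi_D = 1/10*pi_A + 1/10*pi_B + 1/10*pi_C + 1/5*pi_D
with normalization: pi_A + pi_B + pi_C + pi_D = 1.

Using the first 3 balance equations plus normalization, the linear system A*pi = b is:
  [-3/5, 7/10, 1/5, 1/10] . pi = 0
  [1/10, -9/10, 1/2, 1/10] . pi = 0
  [2/5, 1/10, -4/5, 3/5] . pi = 0
  [1, 1, 1, 1] . pi = 1

Solving yields:
  pi_A = 443/1188
  pi_B = 65/297
  pi_C = 353/1188
  pi_D = 1/9

Verification (pi * P):
  443/1188*2/5 + 65/297*7/10 + 353/1188*1/5 + 1/9*1/10 = 443/1188 = pi_A  (ok)
  443/1188*1/10 + 65/297*1/10 + 353/1188*1/2 + 1/9*1/10 = 65/297 = pi_B  (ok)
  443/1188*2/5 + 65/297*1/10 + 353/1188*1/5 + 1/9*3/5 = 353/1188 = pi_C  (ok)
  443/1188*1/10 + 65/297*1/10 + 353/1188*1/10 + 1/9*1/5 = 1/9 = pi_D  (ok)

Answer: 443/1188 65/297 353/1188 1/9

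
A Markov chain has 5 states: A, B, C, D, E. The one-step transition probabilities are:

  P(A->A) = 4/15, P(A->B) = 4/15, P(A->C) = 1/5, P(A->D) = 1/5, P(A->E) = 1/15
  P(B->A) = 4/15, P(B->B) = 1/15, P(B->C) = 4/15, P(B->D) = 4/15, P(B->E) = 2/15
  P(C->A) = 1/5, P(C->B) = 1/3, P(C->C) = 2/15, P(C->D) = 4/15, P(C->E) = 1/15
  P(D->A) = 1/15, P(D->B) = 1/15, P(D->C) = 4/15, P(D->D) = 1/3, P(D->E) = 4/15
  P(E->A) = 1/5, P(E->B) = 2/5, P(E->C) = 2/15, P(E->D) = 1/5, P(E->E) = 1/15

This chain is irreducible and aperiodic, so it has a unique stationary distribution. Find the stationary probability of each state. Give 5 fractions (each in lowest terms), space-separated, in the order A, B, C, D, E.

The stationary distribution satisfies pi = pi * P, i.e.:
  pi_A = 4/15*pi_A + 4/15*pi_B + 1/5*pi_C + 1/15*pi_D + 1/5*pi_E
  pi_B = 4/15*pi_A + 1/15*pi_B + 1/3*pi_C + 1/15*pi_D + 2/5*pi_E
  pi_C = 1/5*pi_A + 4/15*pi_B + 2/15*pi_C + 4/15*pi_D + 2/15*pi_E
  pi_D = 1/5*pi_A + 4/15*pi_B + 4/15*pi_C + 1/3*pi_D + 1/5*pi_E
  pi_E = 1/15*pi_A + 2/15*pi_B + 1/15*pi_C + 4/15*pi_D + 1/15*pi_E
with normalization: pi_A + pi_B + pi_C + pi_D + pi_E = 1.

Using the first 4 balance equations plus normalization, the linear system A*pi = b is:
  [-11/15, 4/15, 1/5, 1/15, 1/5] . pi = 0
  [4/15, -14/15, 1/3, 1/15, 2/5] . pi = 0
  [1/5, 4/15, -13/15, 4/15, 2/15] . pi = 0
  [1/5, 4/15, 4/15, -2/3, 1/5] . pi = 0
  [1, 1, 1, 1, 1] . pi = 1

Solving yields:
  pi_A = 5359/27998
  pi_B = 2867/13999
  pi_C = 5835/27998
  pi_D = 7351/27998
  pi_E = 3719/27998

Verification (pi * P):
  5359/27998*4/15 + 2867/13999*4/15 + 5835/27998*1/5 + 7351/27998*1/15 + 3719/27998*1/5 = 5359/27998 = pi_A  (ok)
  5359/27998*4/15 + 2867/13999*1/15 + 5835/27998*1/3 + 7351/27998*1/15 + 3719/27998*2/5 = 2867/13999 = pi_B  (ok)
  5359/27998*1/5 + 2867/13999*4/15 + 5835/27998*2/15 + 7351/27998*4/15 + 3719/27998*2/15 = 5835/27998 = pi_C  (ok)
  5359/27998*1/5 + 2867/13999*4/15 + 5835/27998*4/15 + 7351/27998*1/3 + 3719/27998*1/5 = 7351/27998 = pi_D  (ok)
  5359/27998*1/15 + 2867/13999*2/15 + 5835/27998*1/15 + 7351/27998*4/15 + 3719/27998*1/15 = 3719/27998 = pi_E  (ok)

Answer: 5359/27998 2867/13999 5835/27998 7351/27998 3719/27998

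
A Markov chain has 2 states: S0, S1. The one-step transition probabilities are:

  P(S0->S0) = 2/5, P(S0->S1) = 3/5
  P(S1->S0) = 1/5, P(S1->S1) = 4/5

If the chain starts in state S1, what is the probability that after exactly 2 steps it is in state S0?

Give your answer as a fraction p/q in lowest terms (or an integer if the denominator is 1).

Answer: 6/25

Derivation:
Computing P^2 by repeated multiplication:
P^1 =
  S0: [2/5, 3/5]
  S1: [1/5, 4/5]
P^2 =
  S0: [7/25, 18/25]
  S1: [6/25, 19/25]

(P^2)[S1 -> S0] = 6/25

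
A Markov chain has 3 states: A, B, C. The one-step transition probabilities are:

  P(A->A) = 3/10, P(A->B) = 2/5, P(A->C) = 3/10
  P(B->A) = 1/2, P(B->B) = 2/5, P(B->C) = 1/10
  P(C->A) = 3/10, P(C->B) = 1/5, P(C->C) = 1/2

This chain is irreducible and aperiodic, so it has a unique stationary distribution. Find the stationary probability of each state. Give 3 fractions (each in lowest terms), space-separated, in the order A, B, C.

Answer: 7/19 13/38 11/38

Derivation:
The stationary distribution satisfies pi = pi * P, i.e.:
  pi_A = 3/10*pi_A + 1/2*pi_B + 3/10*pi_C
  pi_B = 2/5*pi_A + 2/5*pi_B + 1/5*pi_C
  pi_C = 3/10*pi_A + 1/10*pi_B + 1/2*pi_C
with normalization: pi_A + pi_B + pi_C = 1.

Using the first 2 balance equations plus normalization, the linear system A*pi = b is:
  [-7/10, 1/2, 3/10] . pi = 0
  [2/5, -3/5, 1/5] . pi = 0
  [1, 1, 1] . pi = 1

Solving yields:
  pi_A = 7/19
  pi_B = 13/38
  pi_C = 11/38

Verification (pi * P):
  7/19*3/10 + 13/38*1/2 + 11/38*3/10 = 7/19 = pi_A  (ok)
  7/19*2/5 + 13/38*2/5 + 11/38*1/5 = 13/38 = pi_B  (ok)
  7/19*3/10 + 13/38*1/10 + 11/38*1/2 = 11/38 = pi_C  (ok)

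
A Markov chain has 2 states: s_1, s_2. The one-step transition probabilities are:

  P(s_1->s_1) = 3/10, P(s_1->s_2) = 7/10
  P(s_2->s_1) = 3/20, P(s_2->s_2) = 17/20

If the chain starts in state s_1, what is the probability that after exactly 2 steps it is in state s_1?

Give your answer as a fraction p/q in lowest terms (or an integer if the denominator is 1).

Answer: 39/200

Derivation:
Computing P^2 by repeated multiplication:
P^1 =
  s_1: [3/10, 7/10]
  s_2: [3/20, 17/20]
P^2 =
  s_1: [39/200, 161/200]
  s_2: [69/400, 331/400]

(P^2)[s_1 -> s_1] = 39/200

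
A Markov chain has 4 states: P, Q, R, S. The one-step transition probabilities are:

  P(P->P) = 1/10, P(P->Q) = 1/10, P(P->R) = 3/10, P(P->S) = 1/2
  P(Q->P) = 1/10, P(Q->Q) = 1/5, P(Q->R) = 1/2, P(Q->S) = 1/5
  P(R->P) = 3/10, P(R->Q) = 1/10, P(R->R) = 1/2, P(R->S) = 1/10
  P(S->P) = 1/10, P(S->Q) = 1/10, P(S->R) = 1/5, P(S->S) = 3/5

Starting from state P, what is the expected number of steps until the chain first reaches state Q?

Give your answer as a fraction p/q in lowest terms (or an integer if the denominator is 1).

Let h_i = expected steps to first reach Q from state i.
Boundary: h_Q = 0.
First-step equations for the other states:
  h_P = 1 + 1/10*h_P + 1/10*h_Q + 3/10*h_R + 1/2*h_S
  h_R = 1 + 3/10*h_P + 1/10*h_Q + 1/2*h_R + 1/10*h_S
  h_S = 1 + 1/10*h_P + 1/10*h_Q + 1/5*h_R + 3/5*h_S

Substituting h_Q = 0 and rearranging gives the linear system (I - Q) h = 1:
  [9/10, -3/10, -1/2] . (h_P, h_R, h_S) = 1
  [-3/10, 1/2, -1/10] . (h_P, h_R, h_S) = 1
  [-1/10, -1/5, 2/5] . (h_P, h_R, h_S) = 1

Solving yields:
  h_P = 10
  h_R = 10
  h_S = 10

Starting state is P, so the expected hitting time is h_P = 10.

Answer: 10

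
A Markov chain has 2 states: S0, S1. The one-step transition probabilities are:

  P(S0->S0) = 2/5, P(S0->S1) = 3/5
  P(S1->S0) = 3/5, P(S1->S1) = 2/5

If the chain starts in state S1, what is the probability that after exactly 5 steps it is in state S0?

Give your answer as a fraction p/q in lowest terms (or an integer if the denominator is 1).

Computing P^5 by repeated multiplication:
P^1 =
  S0: [2/5, 3/5]
  S1: [3/5, 2/5]
P^2 =
  S0: [13/25, 12/25]
  S1: [12/25, 13/25]
P^3 =
  S0: [62/125, 63/125]
  S1: [63/125, 62/125]
P^4 =
  S0: [313/625, 312/625]
  S1: [312/625, 313/625]
P^5 =
  S0: [1562/3125, 1563/3125]
  S1: [1563/3125, 1562/3125]

(P^5)[S1 -> S0] = 1563/3125

Answer: 1563/3125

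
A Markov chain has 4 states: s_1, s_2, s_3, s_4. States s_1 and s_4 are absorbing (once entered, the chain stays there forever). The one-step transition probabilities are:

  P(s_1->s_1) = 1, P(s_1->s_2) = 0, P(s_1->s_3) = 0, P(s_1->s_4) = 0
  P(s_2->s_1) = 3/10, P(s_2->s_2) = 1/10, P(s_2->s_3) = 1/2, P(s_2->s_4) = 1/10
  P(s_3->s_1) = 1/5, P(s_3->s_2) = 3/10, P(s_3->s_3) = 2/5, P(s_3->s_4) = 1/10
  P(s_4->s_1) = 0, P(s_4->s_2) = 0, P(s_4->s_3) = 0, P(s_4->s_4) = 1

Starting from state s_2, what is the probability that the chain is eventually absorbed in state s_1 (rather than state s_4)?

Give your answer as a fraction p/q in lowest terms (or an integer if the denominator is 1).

Answer: 28/39

Derivation:
Let a_i = P(absorbed in s_1 | start in state i).
Boundary conditions: a_s_1 = 1, a_s_4 = 0.
For each transient state i, a_i = sum_j P(i->j) * a_j:
  a_s_2 = 3/10*a_s_1 + 1/10*a_s_2 + 1/2*a_s_3 + 1/10*a_s_4
  a_s_3 = 1/5*a_s_1 + 3/10*a_s_2 + 2/5*a_s_3 + 1/10*a_s_4

Substituting a_s_1 = 1 and a_s_4 = 0, rearrange to (I - Q) a = r where r[i] = P(i -> s_1):
  [9/10, -1/2] . (a_s_2, a_s_3) = 3/10
  [-3/10, 3/5] . (a_s_2, a_s_3) = 1/5

Solving yields:
  a_s_2 = 28/39
  a_s_3 = 9/13

Starting state is s_2, so the absorption probability is a_s_2 = 28/39.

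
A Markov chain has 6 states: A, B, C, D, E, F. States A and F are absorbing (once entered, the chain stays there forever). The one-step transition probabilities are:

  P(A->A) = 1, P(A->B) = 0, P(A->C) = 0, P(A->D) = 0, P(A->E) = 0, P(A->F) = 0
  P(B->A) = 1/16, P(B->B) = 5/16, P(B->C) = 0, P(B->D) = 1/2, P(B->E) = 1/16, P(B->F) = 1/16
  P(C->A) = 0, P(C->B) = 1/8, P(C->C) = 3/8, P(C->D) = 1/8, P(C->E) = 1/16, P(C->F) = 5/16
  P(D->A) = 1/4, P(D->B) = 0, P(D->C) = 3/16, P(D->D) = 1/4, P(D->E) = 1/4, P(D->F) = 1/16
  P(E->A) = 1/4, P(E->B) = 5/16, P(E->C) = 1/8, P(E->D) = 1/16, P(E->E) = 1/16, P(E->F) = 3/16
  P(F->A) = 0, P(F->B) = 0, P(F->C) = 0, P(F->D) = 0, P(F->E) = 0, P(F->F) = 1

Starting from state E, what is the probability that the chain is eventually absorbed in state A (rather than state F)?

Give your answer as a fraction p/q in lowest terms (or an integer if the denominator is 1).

Answer: 7792/14705

Derivation:
Let a_i = P(absorbed in A | start in state i).
Boundary conditions: a_A = 1, a_F = 0.
For each transient state i, a_i = sum_j P(i->j) * a_j:
  a_B = 1/16*a_A + 5/16*a_B + 0*a_C + 1/2*a_D + 1/16*a_E + 1/16*a_F
  a_C = 0*a_A + 1/8*a_B + 3/8*a_C + 1/8*a_D + 1/16*a_E + 5/16*a_F
  a_D = 1/4*a_A + 0*a_B + 3/16*a_C + 1/4*a_D + 1/4*a_E + 1/16*a_F
  a_E = 1/4*a_A + 5/16*a_B + 1/8*a_C + 1/16*a_D + 1/16*a_E + 3/16*a_F

Substituting a_A = 1 and a_F = 0, rearrange to (I - Q) a = r where r[i] = P(i -> A):
  [11/16, 0, -1/2, -1/16] . (a_B, a_C, a_D, a_E) = 1/16
  [-1/8, 5/8, -1/8, -1/16] . (a_B, a_C, a_D, a_E) = 0
  [0, -3/16, 3/4, -1/4] . (a_B, a_C, a_D, a_E) = 1/4
  [-5/16, -1/8, -1/16, 15/16] . (a_B, a_C, a_D, a_E) = 1/4

Solving yields:
  a_B = 8251/14705
  a_C = 4136/14705
  a_D = 8533/14705
  a_E = 7792/14705

Starting state is E, so the absorption probability is a_E = 7792/14705.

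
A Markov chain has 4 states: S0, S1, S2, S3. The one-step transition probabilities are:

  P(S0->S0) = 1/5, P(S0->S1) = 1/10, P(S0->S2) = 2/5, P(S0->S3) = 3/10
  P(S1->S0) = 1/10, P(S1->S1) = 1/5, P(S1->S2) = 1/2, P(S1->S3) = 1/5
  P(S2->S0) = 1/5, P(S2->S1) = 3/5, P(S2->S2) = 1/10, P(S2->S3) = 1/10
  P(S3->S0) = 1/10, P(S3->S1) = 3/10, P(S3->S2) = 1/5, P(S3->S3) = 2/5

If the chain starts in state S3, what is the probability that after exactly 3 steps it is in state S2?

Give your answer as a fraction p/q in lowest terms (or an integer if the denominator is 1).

Answer: 29/100

Derivation:
Computing P^3 by repeated multiplication:
P^1 =
  S0: [1/5, 1/10, 2/5, 3/10]
  S1: [1/10, 1/5, 1/2, 1/5]
  S2: [1/5, 3/5, 1/10, 1/10]
  S3: [1/10, 3/10, 1/5, 2/5]
P^2 =
  S0: [4/25, 37/100, 23/100, 6/25]
  S1: [4/25, 41/100, 23/100, 1/5]
  S2: [13/100, 23/100, 41/100, 23/100]
  S3: [13/100, 31/100, 29/100, 27/100]
P^3 =
  S0: [139/1000, 3/10, 8/25, 241/1000]
  S1: [139/1000, 37/125, 83/250, 233/1000]
  S2: [77/500, 187/500, 127/500, 109/500]
  S3: [71/500, 33/100, 29/100, 119/500]

(P^3)[S3 -> S2] = 29/100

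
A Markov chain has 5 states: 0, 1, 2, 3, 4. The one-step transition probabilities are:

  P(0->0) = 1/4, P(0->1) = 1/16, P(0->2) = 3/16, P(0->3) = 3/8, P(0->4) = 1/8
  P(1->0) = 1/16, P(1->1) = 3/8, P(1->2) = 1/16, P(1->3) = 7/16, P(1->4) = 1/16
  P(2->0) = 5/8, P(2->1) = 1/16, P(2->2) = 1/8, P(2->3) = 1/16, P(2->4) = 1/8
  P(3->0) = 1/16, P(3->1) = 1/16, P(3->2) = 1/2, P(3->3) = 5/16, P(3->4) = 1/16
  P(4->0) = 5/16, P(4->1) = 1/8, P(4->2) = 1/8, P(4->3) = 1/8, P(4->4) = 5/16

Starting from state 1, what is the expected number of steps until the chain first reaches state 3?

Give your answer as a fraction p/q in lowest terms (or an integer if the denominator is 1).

Let h_i = expected steps to first reach 3 from state i.
Boundary: h_3 = 0.
First-step equations for the other states:
  h_0 = 1 + 1/4*h_0 + 1/16*h_1 + 3/16*h_2 + 3/8*h_3 + 1/8*h_4
  h_1 = 1 + 1/16*h_0 + 3/8*h_1 + 1/16*h_2 + 7/16*h_3 + 1/16*h_4
  h_2 = 1 + 5/8*h_0 + 1/16*h_1 + 1/8*h_2 + 1/16*h_3 + 1/8*h_4
  h_4 = 1 + 5/16*h_0 + 1/8*h_1 + 1/8*h_2 + 1/8*h_3 + 5/16*h_4

Substituting h_3 = 0 and rearranging gives the linear system (I - Q) h = 1:
  [3/4, -1/16, -3/16, -1/8] . (h_0, h_1, h_2, h_4) = 1
  [-1/16, 5/8, -1/16, -1/16] . (h_0, h_1, h_2, h_4) = 1
  [-5/8, -1/16, 7/8, -1/8] . (h_0, h_1, h_2, h_4) = 1
  [-5/16, -1/8, -1/8, 11/16] . (h_0, h_1, h_2, h_4) = 1

Solving yields:
  h_0 = 2176/645
  h_1 = 1808/645
  h_2 = 2816/645
  h_4 = 2768/645

Starting state is 1, so the expected hitting time is h_1 = 1808/645.

Answer: 1808/645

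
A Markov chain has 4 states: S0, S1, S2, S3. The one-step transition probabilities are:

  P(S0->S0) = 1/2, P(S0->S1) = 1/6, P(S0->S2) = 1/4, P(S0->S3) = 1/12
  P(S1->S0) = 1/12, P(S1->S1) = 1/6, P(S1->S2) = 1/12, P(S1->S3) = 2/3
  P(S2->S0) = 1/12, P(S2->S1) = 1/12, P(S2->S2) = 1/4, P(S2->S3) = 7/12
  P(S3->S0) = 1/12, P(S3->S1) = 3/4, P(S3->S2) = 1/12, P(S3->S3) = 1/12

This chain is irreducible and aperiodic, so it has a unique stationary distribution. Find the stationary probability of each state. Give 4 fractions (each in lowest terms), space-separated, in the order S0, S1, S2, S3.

The stationary distribution satisfies pi = pi * P, i.e.:
  pi_S0 = 1/2*pi_S0 + 1/12*pi_S1 + 1/12*pi_S2 + 1/12*pi_S3
  pi_S1 = 1/6*pi_S0 + 1/6*pi_S1 + 1/12*pi_S2 + 3/4*pi_S3
  pi_S2 = 1/4*pi_S0 + 1/12*pi_S1 + 1/4*pi_S2 + 1/12*pi_S3
  pi_S3 = 1/12*pi_S0 + 2/3*pi_S1 + 7/12*pi_S2 + 1/12*pi_S3
with normalization: pi_S0 + pi_S1 + pi_S2 + pi_S3 = 1.

Using the first 3 balance equations plus normalization, the linear system A*pi = b is:
  [-1/2, 1/12, 1/12, 1/12] . pi = 0
  [1/6, -5/6, 1/12, 3/4] . pi = 0
  [1/4, 1/12, -3/4, 1/12] . pi = 0
  [1, 1, 1, 1] . pi = 1

Solving yields:
  pi_S0 = 1/7
  pi_S1 = 244/665
  pi_S2 = 9/70
  pi_S3 = 481/1330

Verification (pi * P):
  1/7*1/2 + 244/665*1/12 + 9/70*1/12 + 481/1330*1/12 = 1/7 = pi_S0  (ok)
  1/7*1/6 + 244/665*1/6 + 9/70*1/12 + 481/1330*3/4 = 244/665 = pi_S1  (ok)
  1/7*1/4 + 244/665*1/12 + 9/70*1/4 + 481/1330*1/12 = 9/70 = pi_S2  (ok)
  1/7*1/12 + 244/665*2/3 + 9/70*7/12 + 481/1330*1/12 = 481/1330 = pi_S3  (ok)

Answer: 1/7 244/665 9/70 481/1330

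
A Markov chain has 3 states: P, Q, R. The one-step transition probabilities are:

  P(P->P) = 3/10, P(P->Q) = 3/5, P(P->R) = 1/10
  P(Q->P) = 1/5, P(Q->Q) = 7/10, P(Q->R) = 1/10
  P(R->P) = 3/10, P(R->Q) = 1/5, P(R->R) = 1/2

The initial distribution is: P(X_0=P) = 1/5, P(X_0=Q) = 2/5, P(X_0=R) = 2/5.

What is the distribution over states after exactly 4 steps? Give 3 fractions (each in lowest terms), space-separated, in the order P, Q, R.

Propagating the distribution step by step (d_{t+1} = d_t * P):
d_0 = (P=1/5, Q=2/5, R=2/5)
  d_1[P] = 1/5*3/10 + 2/5*1/5 + 2/5*3/10 = 13/50
  d_1[Q] = 1/5*3/5 + 2/5*7/10 + 2/5*1/5 = 12/25
  d_1[R] = 1/5*1/10 + 2/5*1/10 + 2/5*1/2 = 13/50
d_1 = (P=13/50, Q=12/25, R=13/50)
  d_2[P] = 13/50*3/10 + 12/25*1/5 + 13/50*3/10 = 63/250
  d_2[Q] = 13/50*3/5 + 12/25*7/10 + 13/50*1/5 = 68/125
  d_2[R] = 13/50*1/10 + 12/25*1/10 + 13/50*1/2 = 51/250
d_2 = (P=63/250, Q=68/125, R=51/250)
  d_3[P] = 63/250*3/10 + 68/125*1/5 + 51/250*3/10 = 307/1250
  d_3[Q] = 63/250*3/5 + 68/125*7/10 + 51/250*1/5 = 358/625
  d_3[R] = 63/250*1/10 + 68/125*1/10 + 51/250*1/2 = 227/1250
d_3 = (P=307/1250, Q=358/625, R=227/1250)
  d_4[P] = 307/1250*3/10 + 358/625*1/5 + 227/1250*3/10 = 1517/6250
  d_4[Q] = 307/1250*3/5 + 358/625*7/10 + 227/1250*1/5 = 1827/3125
  d_4[R] = 307/1250*1/10 + 358/625*1/10 + 227/1250*1/2 = 1079/6250
d_4 = (P=1517/6250, Q=1827/3125, R=1079/6250)

Answer: 1517/6250 1827/3125 1079/6250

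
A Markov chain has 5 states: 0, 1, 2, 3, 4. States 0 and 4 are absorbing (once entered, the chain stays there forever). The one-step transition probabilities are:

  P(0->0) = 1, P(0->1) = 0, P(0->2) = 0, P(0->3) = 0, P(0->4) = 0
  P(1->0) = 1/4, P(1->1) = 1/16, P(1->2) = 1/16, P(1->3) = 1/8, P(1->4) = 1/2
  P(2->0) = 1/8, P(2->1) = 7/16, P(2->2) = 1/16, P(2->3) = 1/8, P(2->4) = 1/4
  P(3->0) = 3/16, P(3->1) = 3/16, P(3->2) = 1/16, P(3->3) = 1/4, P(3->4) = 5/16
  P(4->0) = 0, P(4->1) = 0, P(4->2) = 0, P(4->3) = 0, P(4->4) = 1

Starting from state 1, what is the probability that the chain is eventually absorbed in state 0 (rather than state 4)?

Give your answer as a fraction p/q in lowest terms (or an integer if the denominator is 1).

Let a_i = P(absorbed in 0 | start in state i).
Boundary conditions: a_0 = 1, a_4 = 0.
For each transient state i, a_i = sum_j P(i->j) * a_j:
  a_1 = 1/4*a_0 + 1/16*a_1 + 1/16*a_2 + 1/8*a_3 + 1/2*a_4
  a_2 = 1/8*a_0 + 7/16*a_1 + 1/16*a_2 + 1/8*a_3 + 1/4*a_4
  a_3 = 3/16*a_0 + 3/16*a_1 + 1/16*a_2 + 1/4*a_3 + 5/16*a_4

Substituting a_0 = 1 and a_4 = 0, rearrange to (I - Q) a = r where r[i] = P(i -> 0):
  [15/16, -1/16, -1/8] . (a_1, a_2, a_3) = 1/4
  [-7/16, 15/16, -1/8] . (a_1, a_2, a_3) = 1/8
  [-3/16, -1/16, 3/4] . (a_1, a_2, a_3) = 3/16

Solving yields:
  a_1 = 209/619
  a_2 = 210/619
  a_3 = 449/1238

Starting state is 1, so the absorption probability is a_1 = 209/619.

Answer: 209/619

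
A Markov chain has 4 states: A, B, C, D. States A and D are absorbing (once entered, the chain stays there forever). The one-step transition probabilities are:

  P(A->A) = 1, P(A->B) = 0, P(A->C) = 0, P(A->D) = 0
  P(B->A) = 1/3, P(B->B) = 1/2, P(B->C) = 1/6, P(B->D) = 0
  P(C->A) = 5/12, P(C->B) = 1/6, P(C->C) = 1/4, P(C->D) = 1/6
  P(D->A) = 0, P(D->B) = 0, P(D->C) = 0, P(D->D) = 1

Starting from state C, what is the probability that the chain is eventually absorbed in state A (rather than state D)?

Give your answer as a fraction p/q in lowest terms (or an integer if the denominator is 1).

Answer: 19/25

Derivation:
Let a_i = P(absorbed in A | start in state i).
Boundary conditions: a_A = 1, a_D = 0.
For each transient state i, a_i = sum_j P(i->j) * a_j:
  a_B = 1/3*a_A + 1/2*a_B + 1/6*a_C + 0*a_D
  a_C = 5/12*a_A + 1/6*a_B + 1/4*a_C + 1/6*a_D

Substituting a_A = 1 and a_D = 0, rearrange to (I - Q) a = r where r[i] = P(i -> A):
  [1/2, -1/6] . (a_B, a_C) = 1/3
  [-1/6, 3/4] . (a_B, a_C) = 5/12

Solving yields:
  a_B = 23/25
  a_C = 19/25

Starting state is C, so the absorption probability is a_C = 19/25.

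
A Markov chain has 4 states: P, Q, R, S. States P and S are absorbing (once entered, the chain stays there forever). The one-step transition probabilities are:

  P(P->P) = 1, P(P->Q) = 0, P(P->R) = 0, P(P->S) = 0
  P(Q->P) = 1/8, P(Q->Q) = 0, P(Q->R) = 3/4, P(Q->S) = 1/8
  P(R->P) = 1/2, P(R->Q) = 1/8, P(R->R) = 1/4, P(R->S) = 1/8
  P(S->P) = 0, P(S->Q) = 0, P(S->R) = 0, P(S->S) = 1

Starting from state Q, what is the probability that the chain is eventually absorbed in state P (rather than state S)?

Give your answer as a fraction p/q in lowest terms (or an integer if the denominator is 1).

Answer: 5/7

Derivation:
Let a_i = P(absorbed in P | start in state i).
Boundary conditions: a_P = 1, a_S = 0.
For each transient state i, a_i = sum_j P(i->j) * a_j:
  a_Q = 1/8*a_P + 0*a_Q + 3/4*a_R + 1/8*a_S
  a_R = 1/2*a_P + 1/8*a_Q + 1/4*a_R + 1/8*a_S

Substituting a_P = 1 and a_S = 0, rearrange to (I - Q) a = r where r[i] = P(i -> P):
  [1, -3/4] . (a_Q, a_R) = 1/8
  [-1/8, 3/4] . (a_Q, a_R) = 1/2

Solving yields:
  a_Q = 5/7
  a_R = 11/14

Starting state is Q, so the absorption probability is a_Q = 5/7.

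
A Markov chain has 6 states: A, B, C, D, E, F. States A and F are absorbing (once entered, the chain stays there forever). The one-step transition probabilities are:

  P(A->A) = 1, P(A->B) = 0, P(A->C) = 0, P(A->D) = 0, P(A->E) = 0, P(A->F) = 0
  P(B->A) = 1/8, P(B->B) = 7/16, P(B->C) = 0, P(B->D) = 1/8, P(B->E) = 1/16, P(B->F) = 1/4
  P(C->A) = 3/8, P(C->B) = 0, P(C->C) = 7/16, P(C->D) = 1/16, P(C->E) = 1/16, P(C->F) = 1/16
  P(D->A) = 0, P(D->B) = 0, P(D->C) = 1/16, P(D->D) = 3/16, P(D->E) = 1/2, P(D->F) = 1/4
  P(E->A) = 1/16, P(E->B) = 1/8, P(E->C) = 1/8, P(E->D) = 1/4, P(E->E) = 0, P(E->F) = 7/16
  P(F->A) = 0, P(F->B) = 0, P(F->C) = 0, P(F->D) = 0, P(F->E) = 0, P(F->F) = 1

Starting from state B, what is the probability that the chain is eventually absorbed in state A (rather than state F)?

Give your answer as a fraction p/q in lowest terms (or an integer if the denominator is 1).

Answer: 1935/6587

Derivation:
Let a_i = P(absorbed in A | start in state i).
Boundary conditions: a_A = 1, a_F = 0.
For each transient state i, a_i = sum_j P(i->j) * a_j:
  a_B = 1/8*a_A + 7/16*a_B + 0*a_C + 1/8*a_D + 1/16*a_E + 1/4*a_F
  a_C = 3/8*a_A + 0*a_B + 7/16*a_C + 1/16*a_D + 1/16*a_E + 1/16*a_F
  a_D = 0*a_A + 0*a_B + 1/16*a_C + 3/16*a_D + 1/2*a_E + 1/4*a_F
  a_E = 1/16*a_A + 1/8*a_B + 1/8*a_C + 1/4*a_D + 0*a_E + 7/16*a_F

Substituting a_A = 1 and a_F = 0, rearrange to (I - Q) a = r where r[i] = P(i -> A):
  [9/16, 0, -1/8, -1/16] . (a_B, a_C, a_D, a_E) = 1/8
  [0, 9/16, -1/16, -1/16] . (a_B, a_C, a_D, a_E) = 3/8
  [0, -1/16, 13/16, -1/2] . (a_B, a_C, a_D, a_E) = 0
  [-1/8, -1/8, -1/4, 1] . (a_B, a_C, a_D, a_E) = 1/16

Solving yields:
  a_B = 1935/6587
  a_C = 1347/1882
  a_D = 2665/13174
  a_E = 1576/6587

Starting state is B, so the absorption probability is a_B = 1935/6587.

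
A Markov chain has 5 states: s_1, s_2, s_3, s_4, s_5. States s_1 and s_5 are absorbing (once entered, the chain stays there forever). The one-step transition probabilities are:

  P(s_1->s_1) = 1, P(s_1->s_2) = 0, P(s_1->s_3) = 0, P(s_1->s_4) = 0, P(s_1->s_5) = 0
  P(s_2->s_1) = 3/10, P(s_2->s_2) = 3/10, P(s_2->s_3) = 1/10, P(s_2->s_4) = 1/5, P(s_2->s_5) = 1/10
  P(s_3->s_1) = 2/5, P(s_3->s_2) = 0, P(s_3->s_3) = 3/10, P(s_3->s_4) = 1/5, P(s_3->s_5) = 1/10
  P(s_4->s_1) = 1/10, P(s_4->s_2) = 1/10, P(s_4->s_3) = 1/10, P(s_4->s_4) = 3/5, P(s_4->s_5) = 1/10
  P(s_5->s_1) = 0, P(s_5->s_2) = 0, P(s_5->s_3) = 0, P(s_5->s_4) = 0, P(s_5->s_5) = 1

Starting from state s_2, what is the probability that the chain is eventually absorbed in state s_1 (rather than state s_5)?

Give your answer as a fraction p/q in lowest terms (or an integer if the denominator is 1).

Answer: 59/83

Derivation:
Let a_i = P(absorbed in s_1 | start in state i).
Boundary conditions: a_s_1 = 1, a_s_5 = 0.
For each transient state i, a_i = sum_j P(i->j) * a_j:
  a_s_2 = 3/10*a_s_1 + 3/10*a_s_2 + 1/10*a_s_3 + 1/5*a_s_4 + 1/10*a_s_5
  a_s_3 = 2/5*a_s_1 + 0*a_s_2 + 3/10*a_s_3 + 1/5*a_s_4 + 1/10*a_s_5
  a_s_4 = 1/10*a_s_1 + 1/10*a_s_2 + 1/10*a_s_3 + 3/5*a_s_4 + 1/10*a_s_5

Substituting a_s_1 = 1 and a_s_5 = 0, rearrange to (I - Q) a = r where r[i] = P(i -> s_1):
  [7/10, -1/10, -1/5] . (a_s_2, a_s_3, a_s_4) = 3/10
  [0, 7/10, -1/5] . (a_s_2, a_s_3, a_s_4) = 2/5
  [-1/10, -1/10, 2/5] . (a_s_2, a_s_3, a_s_4) = 1/10

Solving yields:
  a_s_2 = 59/83
  a_s_3 = 62/83
  a_s_4 = 51/83

Starting state is s_2, so the absorption probability is a_s_2 = 59/83.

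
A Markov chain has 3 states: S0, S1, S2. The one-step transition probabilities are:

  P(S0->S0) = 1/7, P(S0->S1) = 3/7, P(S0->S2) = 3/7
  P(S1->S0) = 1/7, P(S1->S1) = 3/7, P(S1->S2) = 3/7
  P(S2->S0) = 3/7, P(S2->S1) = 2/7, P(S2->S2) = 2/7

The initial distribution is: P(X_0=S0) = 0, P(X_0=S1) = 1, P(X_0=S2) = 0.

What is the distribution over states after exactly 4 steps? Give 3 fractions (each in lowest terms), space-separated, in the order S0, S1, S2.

Propagating the distribution step by step (d_{t+1} = d_t * P):
d_0 = (S0=0, S1=1, S2=0)
  d_1[S0] = 0*1/7 + 1*1/7 + 0*3/7 = 1/7
  d_1[S1] = 0*3/7 + 1*3/7 + 0*2/7 = 3/7
  d_1[S2] = 0*3/7 + 1*3/7 + 0*2/7 = 3/7
d_1 = (S0=1/7, S1=3/7, S2=3/7)
  d_2[S0] = 1/7*1/7 + 3/7*1/7 + 3/7*3/7 = 13/49
  d_2[S1] = 1/7*3/7 + 3/7*3/7 + 3/7*2/7 = 18/49
  d_2[S2] = 1/7*3/7 + 3/7*3/7 + 3/7*2/7 = 18/49
d_2 = (S0=13/49, S1=18/49, S2=18/49)
  d_3[S0] = 13/49*1/7 + 18/49*1/7 + 18/49*3/7 = 85/343
  d_3[S1] = 13/49*3/7 + 18/49*3/7 + 18/49*2/7 = 129/343
  d_3[S2] = 13/49*3/7 + 18/49*3/7 + 18/49*2/7 = 129/343
d_3 = (S0=85/343, S1=129/343, S2=129/343)
  d_4[S0] = 85/343*1/7 + 129/343*1/7 + 129/343*3/7 = 601/2401
  d_4[S1] = 85/343*3/7 + 129/343*3/7 + 129/343*2/7 = 900/2401
  d_4[S2] = 85/343*3/7 + 129/343*3/7 + 129/343*2/7 = 900/2401
d_4 = (S0=601/2401, S1=900/2401, S2=900/2401)

Answer: 601/2401 900/2401 900/2401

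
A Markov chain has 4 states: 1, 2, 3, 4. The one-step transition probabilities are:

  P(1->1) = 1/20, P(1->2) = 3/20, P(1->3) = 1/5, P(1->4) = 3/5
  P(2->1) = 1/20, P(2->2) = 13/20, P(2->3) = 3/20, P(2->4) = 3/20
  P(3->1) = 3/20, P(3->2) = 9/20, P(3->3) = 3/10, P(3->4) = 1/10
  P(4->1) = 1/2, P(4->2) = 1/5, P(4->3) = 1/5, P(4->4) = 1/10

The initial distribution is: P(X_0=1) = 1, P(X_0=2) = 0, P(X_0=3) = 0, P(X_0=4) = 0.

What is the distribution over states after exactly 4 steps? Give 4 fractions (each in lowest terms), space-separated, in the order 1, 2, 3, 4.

Answer: 15931/80000 3319/8000 6453/32000 29493/160000

Derivation:
Propagating the distribution step by step (d_{t+1} = d_t * P):
d_0 = (1=1, 2=0, 3=0, 4=0)
  d_1[1] = 1*1/20 + 0*1/20 + 0*3/20 + 0*1/2 = 1/20
  d_1[2] = 1*3/20 + 0*13/20 + 0*9/20 + 0*1/5 = 3/20
  d_1[3] = 1*1/5 + 0*3/20 + 0*3/10 + 0*1/5 = 1/5
  d_1[4] = 1*3/5 + 0*3/20 + 0*1/10 + 0*1/10 = 3/5
d_1 = (1=1/20, 2=3/20, 3=1/5, 4=3/5)
  d_2[1] = 1/20*1/20 + 3/20*1/20 + 1/5*3/20 + 3/5*1/2 = 17/50
  d_2[2] = 1/20*3/20 + 3/20*13/20 + 1/5*9/20 + 3/5*1/5 = 63/200
  d_2[3] = 1/20*1/5 + 3/20*3/20 + 1/5*3/10 + 3/5*1/5 = 17/80
  d_2[4] = 1/20*3/5 + 3/20*3/20 + 1/5*1/10 + 3/5*1/10 = 53/400
d_2 = (1=17/50, 2=63/200, 3=17/80, 4=53/400)
  d_3[1] = 17/50*1/20 + 63/200*1/20 + 17/80*3/20 + 53/400*1/2 = 1047/8000
  d_3[2] = 17/50*3/20 + 63/200*13/20 + 17/80*9/20 + 53/400*1/5 = 3023/8000
  d_3[3] = 17/50*1/5 + 63/200*3/20 + 17/80*3/10 + 53/400*1/5 = 411/2000
  d_3[4] = 17/50*3/5 + 63/200*3/20 + 17/80*1/10 + 53/400*1/10 = 1143/4000
d_3 = (1=1047/8000, 2=3023/8000, 3=411/2000, 4=1143/4000)
  d_4[1] = 1047/8000*1/20 + 3023/8000*1/20 + 411/2000*3/20 + 1143/4000*1/2 = 15931/80000
  d_4[2] = 1047/8000*3/20 + 3023/8000*13/20 + 411/2000*9/20 + 1143/4000*1/5 = 3319/8000
  d_4[3] = 1047/8000*1/5 + 3023/8000*3/20 + 411/2000*3/10 + 1143/4000*1/5 = 6453/32000
  d_4[4] = 1047/8000*3/5 + 3023/8000*3/20 + 411/2000*1/10 + 1143/4000*1/10 = 29493/160000
d_4 = (1=15931/80000, 2=3319/8000, 3=6453/32000, 4=29493/160000)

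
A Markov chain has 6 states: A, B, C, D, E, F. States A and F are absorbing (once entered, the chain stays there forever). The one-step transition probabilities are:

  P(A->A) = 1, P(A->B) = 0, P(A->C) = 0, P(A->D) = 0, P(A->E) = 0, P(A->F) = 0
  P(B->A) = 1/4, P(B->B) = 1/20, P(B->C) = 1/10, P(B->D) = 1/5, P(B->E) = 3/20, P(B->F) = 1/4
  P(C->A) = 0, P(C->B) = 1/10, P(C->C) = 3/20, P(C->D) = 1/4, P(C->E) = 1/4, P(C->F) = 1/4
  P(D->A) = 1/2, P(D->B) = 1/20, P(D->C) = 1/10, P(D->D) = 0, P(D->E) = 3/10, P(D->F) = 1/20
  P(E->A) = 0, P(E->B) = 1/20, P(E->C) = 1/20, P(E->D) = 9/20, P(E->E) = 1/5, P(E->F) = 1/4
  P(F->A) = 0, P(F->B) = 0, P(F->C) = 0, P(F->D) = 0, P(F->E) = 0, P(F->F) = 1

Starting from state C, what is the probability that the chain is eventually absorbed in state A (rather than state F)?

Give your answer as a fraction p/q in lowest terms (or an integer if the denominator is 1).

Let a_i = P(absorbed in A | start in state i).
Boundary conditions: a_A = 1, a_F = 0.
For each transient state i, a_i = sum_j P(i->j) * a_j:
  a_B = 1/4*a_A + 1/20*a_B + 1/10*a_C + 1/5*a_D + 3/20*a_E + 1/4*a_F
  a_C = 0*a_A + 1/10*a_B + 3/20*a_C + 1/4*a_D + 1/4*a_E + 1/4*a_F
  a_D = 1/2*a_A + 1/20*a_B + 1/10*a_C + 0*a_D + 3/10*a_E + 1/20*a_F
  a_E = 0*a_A + 1/20*a_B + 1/20*a_C + 9/20*a_D + 1/5*a_E + 1/4*a_F

Substituting a_A = 1 and a_F = 0, rearrange to (I - Q) a = r where r[i] = P(i -> A):
  [19/20, -1/10, -1/5, -3/20] . (a_B, a_C, a_D, a_E) = 1/4
  [-1/10, 17/20, -1/4, -1/4] . (a_B, a_C, a_D, a_E) = 0
  [-1/20, -1/10, 1, -3/10] . (a_B, a_C, a_D, a_E) = 1/2
  [-1/20, -1/20, -9/20, 4/5] . (a_B, a_C, a_D, a_E) = 0

Solving yields:
  a_B = 19315/36806
  a_C = 29555/73612
  a_D = 7385/10516
  a_E = 8335/18403

Starting state is C, so the absorption probability is a_C = 29555/73612.

Answer: 29555/73612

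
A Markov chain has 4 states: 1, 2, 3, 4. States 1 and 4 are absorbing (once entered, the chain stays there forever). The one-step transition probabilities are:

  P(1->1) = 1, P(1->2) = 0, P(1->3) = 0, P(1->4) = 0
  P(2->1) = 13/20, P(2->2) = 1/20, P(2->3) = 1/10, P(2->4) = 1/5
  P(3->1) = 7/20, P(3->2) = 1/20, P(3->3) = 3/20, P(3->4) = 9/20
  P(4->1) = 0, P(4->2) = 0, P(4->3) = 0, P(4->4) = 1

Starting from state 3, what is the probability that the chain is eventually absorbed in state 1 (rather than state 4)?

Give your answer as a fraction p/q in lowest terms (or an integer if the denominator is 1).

Answer: 146/321

Derivation:
Let a_i = P(absorbed in 1 | start in state i).
Boundary conditions: a_1 = 1, a_4 = 0.
For each transient state i, a_i = sum_j P(i->j) * a_j:
  a_2 = 13/20*a_1 + 1/20*a_2 + 1/10*a_3 + 1/5*a_4
  a_3 = 7/20*a_1 + 1/20*a_2 + 3/20*a_3 + 9/20*a_4

Substituting a_1 = 1 and a_4 = 0, rearrange to (I - Q) a = r where r[i] = P(i -> 1):
  [19/20, -1/10] . (a_2, a_3) = 13/20
  [-1/20, 17/20] . (a_2, a_3) = 7/20

Solving yields:
  a_2 = 235/321
  a_3 = 146/321

Starting state is 3, so the absorption probability is a_3 = 146/321.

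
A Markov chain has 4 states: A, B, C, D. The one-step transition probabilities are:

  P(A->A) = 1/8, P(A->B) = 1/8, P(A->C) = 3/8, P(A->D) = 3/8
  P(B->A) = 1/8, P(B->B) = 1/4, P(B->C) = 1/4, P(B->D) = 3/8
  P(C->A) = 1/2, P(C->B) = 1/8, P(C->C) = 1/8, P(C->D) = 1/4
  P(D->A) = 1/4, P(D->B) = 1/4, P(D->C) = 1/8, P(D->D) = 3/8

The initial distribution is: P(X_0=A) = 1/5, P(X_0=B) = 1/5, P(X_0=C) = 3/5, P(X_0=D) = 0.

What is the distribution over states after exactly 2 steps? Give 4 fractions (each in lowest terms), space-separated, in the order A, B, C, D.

Propagating the distribution step by step (d_{t+1} = d_t * P):
d_0 = (A=1/5, B=1/5, C=3/5, D=0)
  d_1[A] = 1/5*1/8 + 1/5*1/8 + 3/5*1/2 + 0*1/4 = 7/20
  d_1[B] = 1/5*1/8 + 1/5*1/4 + 3/5*1/8 + 0*1/4 = 3/20
  d_1[C] = 1/5*3/8 + 1/5*1/4 + 3/5*1/8 + 0*1/8 = 1/5
  d_1[D] = 1/5*3/8 + 1/5*3/8 + 3/5*1/4 + 0*3/8 = 3/10
d_1 = (A=7/20, B=3/20, C=1/5, D=3/10)
  d_2[A] = 7/20*1/8 + 3/20*1/8 + 1/5*1/2 + 3/10*1/4 = 19/80
  d_2[B] = 7/20*1/8 + 3/20*1/4 + 1/5*1/8 + 3/10*1/4 = 29/160
  d_2[C] = 7/20*3/8 + 3/20*1/4 + 1/5*1/8 + 3/10*1/8 = 37/160
  d_2[D] = 7/20*3/8 + 3/20*3/8 + 1/5*1/4 + 3/10*3/8 = 7/20
d_2 = (A=19/80, B=29/160, C=37/160, D=7/20)

Answer: 19/80 29/160 37/160 7/20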